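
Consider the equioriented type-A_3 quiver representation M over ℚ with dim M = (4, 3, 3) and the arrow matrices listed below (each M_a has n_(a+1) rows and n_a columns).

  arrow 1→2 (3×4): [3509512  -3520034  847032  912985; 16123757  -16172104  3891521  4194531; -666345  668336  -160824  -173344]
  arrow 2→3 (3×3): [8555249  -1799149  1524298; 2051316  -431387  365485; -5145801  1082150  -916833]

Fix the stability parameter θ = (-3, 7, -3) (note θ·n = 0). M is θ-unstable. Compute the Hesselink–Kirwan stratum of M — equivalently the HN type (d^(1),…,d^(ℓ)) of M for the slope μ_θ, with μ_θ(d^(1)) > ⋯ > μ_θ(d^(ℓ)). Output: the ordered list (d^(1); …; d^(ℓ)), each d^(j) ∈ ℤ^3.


Via rank(M_{q-1}∘⋯∘M_p): M ≅ I[1,1], I[1,3]^3.
μ_θ-semistable layers: μ^(1)=2; μ^(2)=-3

((0, 3, 3); (4, 0, 0))


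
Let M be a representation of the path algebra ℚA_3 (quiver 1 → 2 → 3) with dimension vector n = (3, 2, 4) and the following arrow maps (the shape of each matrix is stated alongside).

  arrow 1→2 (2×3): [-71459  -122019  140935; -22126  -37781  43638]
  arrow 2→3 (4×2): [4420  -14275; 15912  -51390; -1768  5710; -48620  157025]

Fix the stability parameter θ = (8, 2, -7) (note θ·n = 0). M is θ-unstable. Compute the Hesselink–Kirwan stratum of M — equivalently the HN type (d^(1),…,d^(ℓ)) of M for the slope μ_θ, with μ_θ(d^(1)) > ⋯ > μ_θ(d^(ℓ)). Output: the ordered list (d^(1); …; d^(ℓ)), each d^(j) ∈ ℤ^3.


Barcode: M ≅ I[1,1], I[1,2], I[1,3], I[3,3]^3. HN layers by μ_θ (4 steps, strictly decreasing):
  μ^(1)=8; μ^(2)=5; μ^(3)=1; μ^(4)=-7

((1, 0, 0); (1, 1, 0); (1, 1, 1); (0, 0, 3))


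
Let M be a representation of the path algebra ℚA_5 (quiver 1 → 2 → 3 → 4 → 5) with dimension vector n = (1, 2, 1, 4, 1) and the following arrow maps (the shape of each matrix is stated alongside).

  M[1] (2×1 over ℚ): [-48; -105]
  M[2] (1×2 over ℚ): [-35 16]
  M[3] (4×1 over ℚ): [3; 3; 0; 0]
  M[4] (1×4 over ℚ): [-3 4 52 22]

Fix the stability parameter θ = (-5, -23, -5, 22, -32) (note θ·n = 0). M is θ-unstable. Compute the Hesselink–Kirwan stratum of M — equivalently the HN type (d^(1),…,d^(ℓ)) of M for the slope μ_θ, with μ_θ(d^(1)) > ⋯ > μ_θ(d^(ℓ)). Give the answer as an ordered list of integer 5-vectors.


Barcode: M ≅ I[1,2], I[2,5], I[4,4]^3. HN layers by μ_θ (4 steps, strictly decreasing):
  μ^(1)=22; μ^(2)=-5; μ^(3)=-14; μ^(4)=-23

((0, 0, 0, 3, 0); (0, 0, 1, 1, 1); (1, 1, 0, 0, 0); (0, 1, 0, 0, 0))


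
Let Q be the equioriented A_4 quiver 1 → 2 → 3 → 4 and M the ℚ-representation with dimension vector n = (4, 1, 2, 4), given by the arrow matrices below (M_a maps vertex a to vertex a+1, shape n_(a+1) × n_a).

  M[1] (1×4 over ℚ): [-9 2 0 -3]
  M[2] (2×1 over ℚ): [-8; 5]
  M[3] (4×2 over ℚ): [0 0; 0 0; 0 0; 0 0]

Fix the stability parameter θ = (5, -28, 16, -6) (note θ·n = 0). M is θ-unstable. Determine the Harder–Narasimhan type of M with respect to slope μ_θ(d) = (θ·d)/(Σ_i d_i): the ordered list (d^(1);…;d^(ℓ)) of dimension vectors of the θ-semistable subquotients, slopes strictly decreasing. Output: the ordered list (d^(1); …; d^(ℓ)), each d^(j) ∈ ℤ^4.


Interval decomposition of M: I[1,1]^3, I[1,3], I[3,3], I[4,4]^4.
HN type (ℓ=4): μ^(1)=16; μ^(2)=5; μ^(3)=-6; μ^(4)=-23/2

((0, 0, 2, 0); (3, 0, 0, 0); (0, 0, 0, 4); (1, 1, 0, 0))


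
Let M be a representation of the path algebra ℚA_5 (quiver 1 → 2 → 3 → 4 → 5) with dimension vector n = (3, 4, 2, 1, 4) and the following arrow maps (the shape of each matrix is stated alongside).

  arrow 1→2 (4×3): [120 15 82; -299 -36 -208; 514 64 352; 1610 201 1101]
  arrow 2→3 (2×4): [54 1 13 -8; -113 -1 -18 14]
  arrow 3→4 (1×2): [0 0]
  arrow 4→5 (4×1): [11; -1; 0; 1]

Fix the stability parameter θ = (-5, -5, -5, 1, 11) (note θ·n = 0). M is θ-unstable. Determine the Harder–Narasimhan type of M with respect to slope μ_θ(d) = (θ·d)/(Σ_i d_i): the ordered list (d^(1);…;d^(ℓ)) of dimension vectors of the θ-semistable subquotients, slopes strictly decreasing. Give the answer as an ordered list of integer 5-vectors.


Via rank(M_{q-1}∘⋯∘M_p): M ≅ I[1,2], I[1,3]^2, I[2,2], I[4,5], I[5,5]^3.
μ_θ-semistable layers: μ^(1)=11; μ^(2)=1; μ^(3)=-5

((0, 0, 0, 0, 4); (0, 0, 0, 1, 0); (3, 4, 2, 0, 0))


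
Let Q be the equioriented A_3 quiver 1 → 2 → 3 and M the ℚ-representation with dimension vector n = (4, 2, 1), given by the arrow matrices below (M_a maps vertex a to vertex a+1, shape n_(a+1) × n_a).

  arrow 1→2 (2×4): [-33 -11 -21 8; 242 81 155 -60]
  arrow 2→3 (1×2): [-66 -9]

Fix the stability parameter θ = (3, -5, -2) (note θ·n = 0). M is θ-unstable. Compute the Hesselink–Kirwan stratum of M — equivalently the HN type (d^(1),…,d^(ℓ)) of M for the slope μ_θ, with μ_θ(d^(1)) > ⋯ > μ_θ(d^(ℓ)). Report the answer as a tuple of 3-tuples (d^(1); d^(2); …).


Barcode: M ≅ I[1,1]^2, I[1,2], I[1,3]. HN layers by μ_θ (3 steps, strictly decreasing):
  μ^(1)=3; μ^(2)=-1; μ^(3)=-4/3

((2, 0, 0); (1, 1, 0); (1, 1, 1))


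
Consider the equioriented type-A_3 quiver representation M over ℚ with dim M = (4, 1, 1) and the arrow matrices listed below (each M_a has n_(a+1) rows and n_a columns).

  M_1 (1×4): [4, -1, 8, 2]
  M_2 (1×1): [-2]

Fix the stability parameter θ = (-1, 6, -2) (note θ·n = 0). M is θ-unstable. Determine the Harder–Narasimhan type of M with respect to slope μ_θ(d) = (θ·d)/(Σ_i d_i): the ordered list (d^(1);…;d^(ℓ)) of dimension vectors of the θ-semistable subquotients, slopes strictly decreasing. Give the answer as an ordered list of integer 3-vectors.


Via rank(M_{q-1}∘⋯∘M_p): M ≅ I[1,1]^3, I[1,3].
μ_θ-semistable layers: μ^(1)=2; μ^(2)=-1

((0, 1, 1); (4, 0, 0))


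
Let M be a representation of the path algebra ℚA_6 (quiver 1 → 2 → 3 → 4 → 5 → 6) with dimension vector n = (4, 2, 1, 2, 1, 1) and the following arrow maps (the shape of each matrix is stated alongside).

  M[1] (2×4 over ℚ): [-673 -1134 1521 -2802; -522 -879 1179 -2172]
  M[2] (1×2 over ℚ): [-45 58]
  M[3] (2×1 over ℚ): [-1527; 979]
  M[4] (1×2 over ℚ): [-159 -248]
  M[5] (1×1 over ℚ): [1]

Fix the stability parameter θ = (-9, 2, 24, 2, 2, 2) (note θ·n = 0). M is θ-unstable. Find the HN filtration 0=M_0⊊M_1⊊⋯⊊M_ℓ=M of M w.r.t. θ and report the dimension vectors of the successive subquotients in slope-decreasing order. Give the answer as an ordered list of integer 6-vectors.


Via rank(M_{q-1}∘⋯∘M_p): M ≅ I[1,1]^2, I[1,2], I[1,6], I[4,4].
μ_θ-semistable layers: μ^(1)=15/2; μ^(2)=2; μ^(3)=-9

((0, 0, 1, 1, 1, 1); (0, 2, 0, 1, 0, 0); (4, 0, 0, 0, 0, 0))


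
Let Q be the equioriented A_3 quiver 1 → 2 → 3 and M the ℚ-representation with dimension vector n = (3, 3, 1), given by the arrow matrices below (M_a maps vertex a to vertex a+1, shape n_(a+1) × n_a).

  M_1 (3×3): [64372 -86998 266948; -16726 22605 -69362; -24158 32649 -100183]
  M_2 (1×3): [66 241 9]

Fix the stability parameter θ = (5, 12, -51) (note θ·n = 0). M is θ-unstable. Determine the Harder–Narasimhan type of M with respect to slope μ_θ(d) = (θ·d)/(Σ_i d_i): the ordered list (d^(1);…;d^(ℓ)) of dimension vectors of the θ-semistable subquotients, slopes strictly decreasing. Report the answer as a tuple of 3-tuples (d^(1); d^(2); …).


Via rank(M_{q-1}∘⋯∘M_p): M ≅ I[1,1], I[1,2], I[1,3], I[2,2].
μ_θ-semistable layers: μ^(1)=12; μ^(2)=5; μ^(3)=-34/3

((0, 2, 0); (2, 0, 0); (1, 1, 1))


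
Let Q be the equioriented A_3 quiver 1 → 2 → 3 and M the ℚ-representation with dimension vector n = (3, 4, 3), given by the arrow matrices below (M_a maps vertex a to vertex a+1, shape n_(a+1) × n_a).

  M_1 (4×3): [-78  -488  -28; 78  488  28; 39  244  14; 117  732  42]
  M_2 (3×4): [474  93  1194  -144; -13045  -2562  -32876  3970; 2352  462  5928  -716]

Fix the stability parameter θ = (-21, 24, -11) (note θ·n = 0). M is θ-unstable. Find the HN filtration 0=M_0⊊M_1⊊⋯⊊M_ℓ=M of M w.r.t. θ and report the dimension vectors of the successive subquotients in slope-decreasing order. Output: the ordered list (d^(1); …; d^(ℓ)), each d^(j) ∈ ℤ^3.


Barcode: M ≅ I[1,1]^2, I[1,2], I[2,3]^3. HN layers by μ_θ (3 steps, strictly decreasing):
  μ^(1)=24; μ^(2)=13/2; μ^(3)=-21

((0, 1, 0); (0, 3, 3); (3, 0, 0))


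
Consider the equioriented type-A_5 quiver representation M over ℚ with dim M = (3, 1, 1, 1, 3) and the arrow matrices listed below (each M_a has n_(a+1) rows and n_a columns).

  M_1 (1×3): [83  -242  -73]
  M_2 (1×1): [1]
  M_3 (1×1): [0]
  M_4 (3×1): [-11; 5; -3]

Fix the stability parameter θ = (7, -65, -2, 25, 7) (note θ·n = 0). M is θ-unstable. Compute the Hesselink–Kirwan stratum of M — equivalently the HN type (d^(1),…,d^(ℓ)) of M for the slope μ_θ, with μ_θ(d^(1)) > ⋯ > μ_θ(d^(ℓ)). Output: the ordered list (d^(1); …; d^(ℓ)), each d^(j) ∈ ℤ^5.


Barcode: M ≅ I[1,1]^2, I[1,3], I[4,5], I[5,5]^2. HN layers by μ_θ (4 steps, strictly decreasing):
  μ^(1)=16; μ^(2)=7; μ^(3)=-2; μ^(4)=-29

((0, 0, 0, 1, 1); (2, 0, 0, 0, 2); (0, 0, 1, 0, 0); (1, 1, 0, 0, 0))


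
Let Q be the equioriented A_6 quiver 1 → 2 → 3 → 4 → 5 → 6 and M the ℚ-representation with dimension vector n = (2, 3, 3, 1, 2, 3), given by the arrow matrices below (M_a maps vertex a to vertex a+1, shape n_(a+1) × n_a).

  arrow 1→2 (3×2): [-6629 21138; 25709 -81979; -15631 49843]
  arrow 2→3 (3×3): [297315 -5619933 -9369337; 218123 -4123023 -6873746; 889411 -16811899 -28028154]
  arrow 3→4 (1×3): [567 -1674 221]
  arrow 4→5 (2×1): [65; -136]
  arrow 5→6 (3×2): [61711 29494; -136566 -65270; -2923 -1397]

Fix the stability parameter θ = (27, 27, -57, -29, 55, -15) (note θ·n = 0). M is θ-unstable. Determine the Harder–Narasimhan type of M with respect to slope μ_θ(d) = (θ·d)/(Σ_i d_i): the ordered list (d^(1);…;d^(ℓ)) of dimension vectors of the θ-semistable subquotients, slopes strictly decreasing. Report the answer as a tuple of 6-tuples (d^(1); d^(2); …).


Via rank(M_{q-1}∘⋯∘M_p): M ≅ I[1,3], I[1,6], I[2,3], I[5,6], I[6,6].
μ_θ-semistable layers: μ^(1)=20; μ^(2)=-1; μ^(3)=-8; μ^(4)=-15

((0, 0, 0, 0, 2, 2); (1, 1, 1, 0, 0, 0); (1, 1, 1, 1, 0, 0); (0, 1, 1, 0, 0, 1))


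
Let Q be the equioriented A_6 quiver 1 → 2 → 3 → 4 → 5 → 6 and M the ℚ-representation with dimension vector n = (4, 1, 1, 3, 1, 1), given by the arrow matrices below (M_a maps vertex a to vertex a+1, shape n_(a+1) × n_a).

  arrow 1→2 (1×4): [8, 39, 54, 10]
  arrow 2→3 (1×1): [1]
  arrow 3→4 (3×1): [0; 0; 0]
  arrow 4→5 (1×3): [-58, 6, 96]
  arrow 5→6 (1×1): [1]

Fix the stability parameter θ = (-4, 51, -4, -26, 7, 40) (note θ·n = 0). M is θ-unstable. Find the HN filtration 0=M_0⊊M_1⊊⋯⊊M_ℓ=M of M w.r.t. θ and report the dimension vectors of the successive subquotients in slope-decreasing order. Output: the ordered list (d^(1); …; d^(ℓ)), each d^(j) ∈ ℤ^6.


Barcode: M ≅ I[1,1]^3, I[1,3], I[4,4]^2, I[4,6]. HN layers by μ_θ (5 steps, strictly decreasing):
  μ^(1)=40; μ^(2)=47/2; μ^(3)=7; μ^(4)=-4; μ^(5)=-26

((0, 0, 0, 0, 0, 1); (0, 1, 1, 0, 0, 0); (0, 0, 0, 0, 1, 0); (4, 0, 0, 0, 0, 0); (0, 0, 0, 3, 0, 0))


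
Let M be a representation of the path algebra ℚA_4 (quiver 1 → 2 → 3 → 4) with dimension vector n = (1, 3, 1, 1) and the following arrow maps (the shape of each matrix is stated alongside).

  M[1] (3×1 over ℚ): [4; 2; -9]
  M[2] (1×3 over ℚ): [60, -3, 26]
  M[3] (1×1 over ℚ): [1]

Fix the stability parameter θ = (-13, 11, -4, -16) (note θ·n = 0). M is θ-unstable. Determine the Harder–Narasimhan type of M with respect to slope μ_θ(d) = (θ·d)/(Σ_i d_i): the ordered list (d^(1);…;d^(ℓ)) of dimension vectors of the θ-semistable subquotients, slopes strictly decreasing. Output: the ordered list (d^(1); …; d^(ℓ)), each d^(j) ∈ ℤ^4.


Interval decomposition of M: I[1,2], I[2,2], I[2,4].
HN type (ℓ=3): μ^(1)=11; μ^(2)=-3; μ^(3)=-13

((0, 2, 0, 0); (0, 1, 1, 1); (1, 0, 0, 0))


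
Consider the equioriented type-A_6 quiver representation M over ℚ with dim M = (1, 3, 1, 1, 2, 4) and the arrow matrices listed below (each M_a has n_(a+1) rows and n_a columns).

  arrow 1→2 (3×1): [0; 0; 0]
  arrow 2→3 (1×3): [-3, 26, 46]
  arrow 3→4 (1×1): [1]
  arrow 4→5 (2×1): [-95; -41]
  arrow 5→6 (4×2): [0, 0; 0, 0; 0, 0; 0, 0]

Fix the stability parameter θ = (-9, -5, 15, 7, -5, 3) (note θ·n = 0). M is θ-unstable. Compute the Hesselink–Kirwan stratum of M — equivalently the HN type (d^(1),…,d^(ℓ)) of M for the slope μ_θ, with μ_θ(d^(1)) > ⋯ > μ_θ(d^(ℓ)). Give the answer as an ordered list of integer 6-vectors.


Barcode: M ≅ I[1,1], I[2,2]^2, I[2,5], I[5,5], I[6,6]^4. HN layers by μ_θ (4 steps, strictly decreasing):
  μ^(1)=17/3; μ^(2)=3; μ^(3)=-5; μ^(4)=-9

((0, 0, 1, 1, 1, 0); (0, 0, 0, 0, 0, 4); (0, 3, 0, 0, 1, 0); (1, 0, 0, 0, 0, 0))


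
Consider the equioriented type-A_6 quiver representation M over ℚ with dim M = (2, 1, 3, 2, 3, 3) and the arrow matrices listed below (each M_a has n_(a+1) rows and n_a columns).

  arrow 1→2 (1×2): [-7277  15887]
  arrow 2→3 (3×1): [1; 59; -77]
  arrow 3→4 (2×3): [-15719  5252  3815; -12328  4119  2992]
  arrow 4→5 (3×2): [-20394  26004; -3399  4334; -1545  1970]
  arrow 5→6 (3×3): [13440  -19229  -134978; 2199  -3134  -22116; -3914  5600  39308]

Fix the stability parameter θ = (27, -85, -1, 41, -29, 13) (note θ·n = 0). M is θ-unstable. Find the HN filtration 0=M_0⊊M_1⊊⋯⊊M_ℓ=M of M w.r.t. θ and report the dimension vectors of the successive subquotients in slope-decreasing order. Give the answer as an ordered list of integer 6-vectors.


Interval decomposition of M: I[1,1], I[1,4], I[3,3], I[3,6], I[5,6]^2.
HN type (ℓ=6): μ^(1)=41; μ^(2)=27; μ^(3)=13; μ^(4)=6; μ^(5)=-1; μ^(6)=-29

((0, 0, 0, 1, 0, 0); (1, 0, 0, 0, 0, 0); (0, 0, 0, 0, 0, 3); (0, 0, 0, 1, 1, 0); (0, 0, 3, 0, 0, 0); (1, 1, 0, 0, 2, 0))


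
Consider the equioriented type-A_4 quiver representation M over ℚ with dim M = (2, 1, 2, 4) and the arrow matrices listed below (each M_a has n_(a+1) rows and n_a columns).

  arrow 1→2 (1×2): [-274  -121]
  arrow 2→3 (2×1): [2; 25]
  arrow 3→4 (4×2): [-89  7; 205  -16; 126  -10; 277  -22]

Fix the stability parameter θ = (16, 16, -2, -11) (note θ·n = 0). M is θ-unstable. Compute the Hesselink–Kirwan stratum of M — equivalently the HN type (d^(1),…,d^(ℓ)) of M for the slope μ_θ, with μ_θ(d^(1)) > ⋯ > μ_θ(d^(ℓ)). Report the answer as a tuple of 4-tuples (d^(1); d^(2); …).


Barcode: M ≅ I[1,1], I[1,4], I[3,4], I[4,4]^2. HN layers by μ_θ (4 steps, strictly decreasing):
  μ^(1)=16; μ^(2)=19/4; μ^(3)=-13/2; μ^(4)=-11

((1, 0, 0, 0); (1, 1, 1, 1); (0, 0, 1, 1); (0, 0, 0, 2))


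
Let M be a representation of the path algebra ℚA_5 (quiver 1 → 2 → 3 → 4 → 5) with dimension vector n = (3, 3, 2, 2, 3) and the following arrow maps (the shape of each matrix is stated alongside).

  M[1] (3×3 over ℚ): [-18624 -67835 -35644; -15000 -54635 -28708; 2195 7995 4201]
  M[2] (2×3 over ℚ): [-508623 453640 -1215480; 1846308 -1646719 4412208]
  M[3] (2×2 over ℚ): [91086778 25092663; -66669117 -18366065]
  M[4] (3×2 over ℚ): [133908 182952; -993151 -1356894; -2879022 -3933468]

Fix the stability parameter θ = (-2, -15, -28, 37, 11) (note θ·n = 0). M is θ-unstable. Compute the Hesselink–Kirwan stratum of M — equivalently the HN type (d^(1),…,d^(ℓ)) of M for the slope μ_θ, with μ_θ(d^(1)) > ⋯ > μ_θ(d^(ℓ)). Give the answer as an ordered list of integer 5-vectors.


Via rank(M_{q-1}∘⋯∘M_p): M ≅ I[1,1], I[1,2], I[1,5], I[2,4], I[5,5]^2.
μ_θ-semistable layers: μ^(1)=37; μ^(2)=24; μ^(3)=11; μ^(4)=-2; μ^(5)=-17/2; μ^(6)=-15; μ^(7)=-43/2

((0, 0, 0, 1, 0); (0, 0, 0, 1, 1); (0, 0, 0, 0, 2); (1, 0, 0, 0, 0); (1, 1, 0, 0, 0); (1, 1, 1, 0, 0); (0, 1, 1, 0, 0))


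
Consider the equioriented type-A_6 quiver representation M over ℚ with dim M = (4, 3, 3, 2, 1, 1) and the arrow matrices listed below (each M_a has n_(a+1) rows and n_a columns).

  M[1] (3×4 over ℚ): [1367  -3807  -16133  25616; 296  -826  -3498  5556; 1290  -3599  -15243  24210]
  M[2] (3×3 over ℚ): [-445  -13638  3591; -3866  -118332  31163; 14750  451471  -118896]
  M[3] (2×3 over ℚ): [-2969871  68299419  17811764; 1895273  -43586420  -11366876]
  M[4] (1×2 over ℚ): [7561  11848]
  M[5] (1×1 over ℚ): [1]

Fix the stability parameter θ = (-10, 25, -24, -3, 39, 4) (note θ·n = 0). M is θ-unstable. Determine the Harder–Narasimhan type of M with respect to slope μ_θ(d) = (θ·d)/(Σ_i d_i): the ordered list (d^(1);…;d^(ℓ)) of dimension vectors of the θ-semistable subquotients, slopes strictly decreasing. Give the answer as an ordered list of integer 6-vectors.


Barcode: M ≅ I[1,1], I[1,3], I[1,4], I[1,6]. HN layers by μ_θ (4 steps, strictly decreasing):
  μ^(1)=43/2; μ^(2)=1/2; μ^(3)=-2/3; μ^(4)=-10

((0, 0, 0, 0, 1, 1); (0, 1, 1, 0, 0, 0); (0, 2, 2, 2, 0, 0); (4, 0, 0, 0, 0, 0))


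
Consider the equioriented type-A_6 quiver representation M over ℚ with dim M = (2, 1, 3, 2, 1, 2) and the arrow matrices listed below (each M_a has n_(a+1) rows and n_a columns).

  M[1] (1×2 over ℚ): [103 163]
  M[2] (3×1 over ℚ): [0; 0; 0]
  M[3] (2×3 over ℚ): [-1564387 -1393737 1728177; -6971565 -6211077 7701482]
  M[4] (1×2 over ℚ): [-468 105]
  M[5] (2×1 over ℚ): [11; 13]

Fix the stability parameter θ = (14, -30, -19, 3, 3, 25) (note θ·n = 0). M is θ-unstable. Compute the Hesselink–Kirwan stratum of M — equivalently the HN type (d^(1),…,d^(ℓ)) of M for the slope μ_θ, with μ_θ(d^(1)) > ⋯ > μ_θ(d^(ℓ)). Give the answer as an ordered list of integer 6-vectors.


Interval decomposition of M: I[1,1], I[1,2], I[3,3], I[3,4], I[3,6], I[6,6].
HN type (ℓ=5): μ^(1)=25; μ^(2)=14; μ^(3)=3; μ^(4)=-8; μ^(5)=-19

((0, 0, 0, 0, 0, 2); (1, 0, 0, 0, 0, 0); (0, 0, 0, 2, 1, 0); (1, 1, 0, 0, 0, 0); (0, 0, 3, 0, 0, 0))


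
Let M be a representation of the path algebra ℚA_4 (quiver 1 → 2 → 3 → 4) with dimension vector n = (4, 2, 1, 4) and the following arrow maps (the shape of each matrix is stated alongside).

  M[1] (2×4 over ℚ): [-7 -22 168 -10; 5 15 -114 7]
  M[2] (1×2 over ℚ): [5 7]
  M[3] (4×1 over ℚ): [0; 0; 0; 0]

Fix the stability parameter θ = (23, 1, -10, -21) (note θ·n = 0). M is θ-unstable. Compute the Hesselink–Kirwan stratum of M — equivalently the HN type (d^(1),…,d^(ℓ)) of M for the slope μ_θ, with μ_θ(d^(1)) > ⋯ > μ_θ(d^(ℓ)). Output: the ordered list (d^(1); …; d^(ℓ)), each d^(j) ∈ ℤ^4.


Barcode: M ≅ I[1,1]^2, I[1,2], I[1,3], I[4,4]^4. HN layers by μ_θ (4 steps, strictly decreasing):
  μ^(1)=23; μ^(2)=12; μ^(3)=14/3; μ^(4)=-21

((2, 0, 0, 0); (1, 1, 0, 0); (1, 1, 1, 0); (0, 0, 0, 4))


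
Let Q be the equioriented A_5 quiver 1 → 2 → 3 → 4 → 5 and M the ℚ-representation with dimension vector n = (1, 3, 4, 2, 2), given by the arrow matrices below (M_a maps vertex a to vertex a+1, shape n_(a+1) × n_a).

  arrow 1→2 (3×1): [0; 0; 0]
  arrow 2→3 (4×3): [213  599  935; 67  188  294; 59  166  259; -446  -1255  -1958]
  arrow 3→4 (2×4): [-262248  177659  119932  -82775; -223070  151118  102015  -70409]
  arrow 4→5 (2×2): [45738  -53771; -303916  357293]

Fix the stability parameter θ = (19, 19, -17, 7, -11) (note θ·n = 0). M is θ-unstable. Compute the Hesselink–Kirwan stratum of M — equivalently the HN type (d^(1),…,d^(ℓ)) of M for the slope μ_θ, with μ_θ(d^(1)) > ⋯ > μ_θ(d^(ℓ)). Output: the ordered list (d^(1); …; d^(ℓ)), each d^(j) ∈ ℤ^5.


Via rank(M_{q-1}∘⋯∘M_p): M ≅ I[1,1], I[2,3], I[2,5]^2, I[3,3].
μ_θ-semistable layers: μ^(1)=19; μ^(2)=1; μ^(3)=-1/2; μ^(4)=-17

((1, 0, 0, 0, 0); (0, 1, 1, 0, 0); (0, 2, 2, 2, 2); (0, 0, 1, 0, 0))


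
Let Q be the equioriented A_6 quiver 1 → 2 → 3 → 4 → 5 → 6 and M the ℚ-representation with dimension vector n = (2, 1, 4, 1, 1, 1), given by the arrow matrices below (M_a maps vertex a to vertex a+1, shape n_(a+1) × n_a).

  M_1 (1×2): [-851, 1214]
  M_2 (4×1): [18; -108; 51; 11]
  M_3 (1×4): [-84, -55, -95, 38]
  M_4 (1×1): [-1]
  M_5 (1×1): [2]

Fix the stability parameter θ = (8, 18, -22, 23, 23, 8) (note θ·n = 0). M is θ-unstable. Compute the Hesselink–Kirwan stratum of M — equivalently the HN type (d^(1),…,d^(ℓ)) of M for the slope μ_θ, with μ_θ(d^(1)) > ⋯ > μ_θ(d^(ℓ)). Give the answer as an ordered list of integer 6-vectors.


Interval decomposition of M: I[1,1], I[1,6], I[3,3]^3.
HN type (ℓ=4): μ^(1)=18; μ^(2)=8; μ^(3)=4/3; μ^(4)=-22

((0, 0, 0, 1, 1, 1); (1, 0, 0, 0, 0, 0); (1, 1, 1, 0, 0, 0); (0, 0, 3, 0, 0, 0))


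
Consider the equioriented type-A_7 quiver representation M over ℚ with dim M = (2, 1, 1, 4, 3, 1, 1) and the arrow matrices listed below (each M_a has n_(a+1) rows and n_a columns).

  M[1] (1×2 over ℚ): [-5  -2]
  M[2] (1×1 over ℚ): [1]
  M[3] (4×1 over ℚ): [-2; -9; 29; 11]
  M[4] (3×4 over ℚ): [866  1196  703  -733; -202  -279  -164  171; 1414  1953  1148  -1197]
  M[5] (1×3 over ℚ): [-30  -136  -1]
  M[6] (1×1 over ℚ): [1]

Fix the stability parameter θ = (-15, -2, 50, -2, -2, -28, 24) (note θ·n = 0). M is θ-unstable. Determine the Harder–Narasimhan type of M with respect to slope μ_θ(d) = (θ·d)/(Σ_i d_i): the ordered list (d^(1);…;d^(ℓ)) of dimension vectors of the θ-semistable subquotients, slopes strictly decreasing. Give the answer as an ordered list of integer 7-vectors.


Barcode: M ≅ I[1,1], I[1,5], I[4,4]^2, I[4,7], I[5,5]. HN layers by μ_θ (5 steps, strictly decreasing):
  μ^(1)=24; μ^(2)=46/3; μ^(3)=-2; μ^(4)=-32/3; μ^(5)=-15

((0, 0, 0, 0, 0, 0, 1); (0, 0, 1, 1, 1, 0, 0); (0, 1, 0, 2, 1, 0, 0); (0, 0, 0, 1, 1, 1, 0); (2, 0, 0, 0, 0, 0, 0))


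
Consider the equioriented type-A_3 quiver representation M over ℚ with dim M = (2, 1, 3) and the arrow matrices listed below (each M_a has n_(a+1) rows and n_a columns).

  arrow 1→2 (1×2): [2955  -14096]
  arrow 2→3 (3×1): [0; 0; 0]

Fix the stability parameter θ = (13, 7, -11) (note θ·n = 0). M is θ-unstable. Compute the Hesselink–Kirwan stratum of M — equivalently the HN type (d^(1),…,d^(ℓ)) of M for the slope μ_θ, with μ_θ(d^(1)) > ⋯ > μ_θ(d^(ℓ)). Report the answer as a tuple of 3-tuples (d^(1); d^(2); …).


Via rank(M_{q-1}∘⋯∘M_p): M ≅ I[1,1], I[1,2], I[3,3]^3.
μ_θ-semistable layers: μ^(1)=13; μ^(2)=10; μ^(3)=-11

((1, 0, 0); (1, 1, 0); (0, 0, 3))


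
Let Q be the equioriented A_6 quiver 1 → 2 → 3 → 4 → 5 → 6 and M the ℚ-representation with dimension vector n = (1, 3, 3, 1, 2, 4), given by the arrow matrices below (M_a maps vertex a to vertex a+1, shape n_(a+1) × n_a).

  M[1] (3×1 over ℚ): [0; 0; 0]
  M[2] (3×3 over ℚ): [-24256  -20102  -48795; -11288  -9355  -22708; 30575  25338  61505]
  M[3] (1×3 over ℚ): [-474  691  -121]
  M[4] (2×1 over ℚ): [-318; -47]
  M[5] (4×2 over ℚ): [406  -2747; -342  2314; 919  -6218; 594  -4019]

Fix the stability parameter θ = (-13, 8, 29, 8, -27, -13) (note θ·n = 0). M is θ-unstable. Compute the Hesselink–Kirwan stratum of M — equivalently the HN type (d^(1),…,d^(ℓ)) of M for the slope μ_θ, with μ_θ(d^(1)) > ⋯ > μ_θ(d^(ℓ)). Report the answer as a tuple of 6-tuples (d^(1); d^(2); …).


Interval decomposition of M: I[1,1], I[2,3]^2, I[2,6], I[5,6], I[6,6]^2.
HN type (ℓ=5): μ^(1)=29; μ^(2)=8; μ^(3)=1; μ^(4)=-13; μ^(5)=-27

((0, 0, 2, 0, 0, 0); (0, 2, 0, 0, 0, 0); (0, 1, 1, 1, 1, 1); (1, 0, 0, 0, 0, 3); (0, 0, 0, 0, 1, 0))


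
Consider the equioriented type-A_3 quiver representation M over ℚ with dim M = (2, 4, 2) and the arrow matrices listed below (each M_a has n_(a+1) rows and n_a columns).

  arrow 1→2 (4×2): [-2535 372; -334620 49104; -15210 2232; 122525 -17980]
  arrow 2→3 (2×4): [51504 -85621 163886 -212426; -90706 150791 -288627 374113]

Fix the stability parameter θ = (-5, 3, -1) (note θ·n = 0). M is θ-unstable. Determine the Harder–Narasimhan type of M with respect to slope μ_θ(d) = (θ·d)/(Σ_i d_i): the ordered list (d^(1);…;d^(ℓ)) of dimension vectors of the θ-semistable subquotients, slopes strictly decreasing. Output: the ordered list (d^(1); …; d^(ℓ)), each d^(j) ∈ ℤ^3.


Via rank(M_{q-1}∘⋯∘M_p): M ≅ I[1,1], I[1,3], I[2,2]^2, I[2,3].
μ_θ-semistable layers: μ^(1)=3; μ^(2)=1; μ^(3)=-5

((0, 2, 0); (0, 2, 2); (2, 0, 0))


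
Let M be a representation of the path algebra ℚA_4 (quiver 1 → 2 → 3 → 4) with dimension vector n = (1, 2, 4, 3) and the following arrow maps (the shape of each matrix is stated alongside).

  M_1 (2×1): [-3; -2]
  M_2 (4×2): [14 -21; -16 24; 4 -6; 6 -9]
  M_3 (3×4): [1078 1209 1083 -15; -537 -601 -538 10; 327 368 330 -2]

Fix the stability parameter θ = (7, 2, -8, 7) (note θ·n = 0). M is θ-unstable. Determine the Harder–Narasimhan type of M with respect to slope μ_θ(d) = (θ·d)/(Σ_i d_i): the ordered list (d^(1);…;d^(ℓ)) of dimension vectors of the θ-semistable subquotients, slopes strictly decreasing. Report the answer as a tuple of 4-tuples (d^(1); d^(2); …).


Interval decomposition of M: I[1,2], I[2,4], I[3,3], I[3,4]^2.
HN type (ℓ=4): μ^(1)=7; μ^(2)=9/2; μ^(3)=-3; μ^(4)=-8

((0, 0, 0, 3); (1, 1, 0, 0); (0, 1, 1, 0); (0, 0, 3, 0))


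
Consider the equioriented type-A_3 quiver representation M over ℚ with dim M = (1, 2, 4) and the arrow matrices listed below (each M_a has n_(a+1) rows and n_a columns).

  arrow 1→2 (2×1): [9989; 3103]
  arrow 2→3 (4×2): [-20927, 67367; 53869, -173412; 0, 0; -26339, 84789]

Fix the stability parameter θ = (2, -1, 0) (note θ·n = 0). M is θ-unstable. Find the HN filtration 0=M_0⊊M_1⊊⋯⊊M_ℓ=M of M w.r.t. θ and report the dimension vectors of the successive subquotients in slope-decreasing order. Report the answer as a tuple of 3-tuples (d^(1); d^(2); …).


Barcode: M ≅ I[1,3], I[2,3], I[3,3]^2. HN layers by μ_θ (3 steps, strictly decreasing):
  μ^(1)=1/3; μ^(2)=0; μ^(3)=-1

((1, 1, 1); (0, 0, 3); (0, 1, 0))


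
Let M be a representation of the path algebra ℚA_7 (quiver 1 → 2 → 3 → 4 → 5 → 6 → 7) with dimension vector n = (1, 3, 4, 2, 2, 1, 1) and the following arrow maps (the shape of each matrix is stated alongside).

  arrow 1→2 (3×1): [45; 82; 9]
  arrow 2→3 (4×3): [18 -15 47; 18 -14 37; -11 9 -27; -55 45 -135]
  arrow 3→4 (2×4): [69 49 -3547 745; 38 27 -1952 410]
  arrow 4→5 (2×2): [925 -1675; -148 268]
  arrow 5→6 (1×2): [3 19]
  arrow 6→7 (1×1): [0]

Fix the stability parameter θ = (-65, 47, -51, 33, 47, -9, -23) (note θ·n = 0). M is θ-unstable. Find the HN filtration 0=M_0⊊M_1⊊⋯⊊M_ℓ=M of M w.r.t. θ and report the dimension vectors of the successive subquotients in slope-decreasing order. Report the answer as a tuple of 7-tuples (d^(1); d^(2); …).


Barcode: M ≅ I[1,6], I[2,3], I[2,4], I[3,3], I[5,5], I[7,7]. HN layers by μ_θ (7 steps, strictly decreasing):
  μ^(1)=47; μ^(2)=33; μ^(3)=71/3; μ^(4)=-2; μ^(5)=-23; μ^(6)=-51; μ^(7)=-65

((0, 0, 0, 0, 1, 0, 0); (0, 0, 0, 1, 0, 0, 0); (0, 0, 0, 1, 1, 1, 0); (0, 3, 3, 0, 0, 0, 0); (0, 0, 0, 0, 0, 0, 1); (0, 0, 1, 0, 0, 0, 0); (1, 0, 0, 0, 0, 0, 0))


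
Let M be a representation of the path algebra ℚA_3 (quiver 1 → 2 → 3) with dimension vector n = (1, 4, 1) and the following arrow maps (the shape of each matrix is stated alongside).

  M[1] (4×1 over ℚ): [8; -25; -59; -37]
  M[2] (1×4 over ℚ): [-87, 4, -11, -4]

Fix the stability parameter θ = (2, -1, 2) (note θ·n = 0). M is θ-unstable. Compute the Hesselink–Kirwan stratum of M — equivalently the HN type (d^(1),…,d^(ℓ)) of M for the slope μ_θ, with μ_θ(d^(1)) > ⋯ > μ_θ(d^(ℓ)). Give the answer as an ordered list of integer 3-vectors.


Barcode: M ≅ I[1,3], I[2,2]^3. HN layers by μ_θ (3 steps, strictly decreasing):
  μ^(1)=2; μ^(2)=1/2; μ^(3)=-1

((0, 0, 1); (1, 1, 0); (0, 3, 0))


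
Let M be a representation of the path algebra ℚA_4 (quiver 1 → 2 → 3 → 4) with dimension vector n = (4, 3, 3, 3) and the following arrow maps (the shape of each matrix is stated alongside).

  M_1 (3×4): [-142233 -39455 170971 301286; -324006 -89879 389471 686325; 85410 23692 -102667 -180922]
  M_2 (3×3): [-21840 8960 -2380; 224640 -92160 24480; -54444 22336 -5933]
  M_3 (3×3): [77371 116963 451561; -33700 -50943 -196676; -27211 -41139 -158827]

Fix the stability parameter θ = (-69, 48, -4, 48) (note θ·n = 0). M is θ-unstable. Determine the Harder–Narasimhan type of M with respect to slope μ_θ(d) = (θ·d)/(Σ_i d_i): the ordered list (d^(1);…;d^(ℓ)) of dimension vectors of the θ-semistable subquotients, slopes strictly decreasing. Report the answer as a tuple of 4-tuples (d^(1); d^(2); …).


Barcode: M ≅ I[1,1], I[1,2]^2, I[1,4], I[3,4]^2. HN layers by μ_θ (4 steps, strictly decreasing):
  μ^(1)=48; μ^(2)=22; μ^(3)=-4; μ^(4)=-69

((0, 2, 0, 3); (0, 1, 1, 0); (0, 0, 2, 0); (4, 0, 0, 0))


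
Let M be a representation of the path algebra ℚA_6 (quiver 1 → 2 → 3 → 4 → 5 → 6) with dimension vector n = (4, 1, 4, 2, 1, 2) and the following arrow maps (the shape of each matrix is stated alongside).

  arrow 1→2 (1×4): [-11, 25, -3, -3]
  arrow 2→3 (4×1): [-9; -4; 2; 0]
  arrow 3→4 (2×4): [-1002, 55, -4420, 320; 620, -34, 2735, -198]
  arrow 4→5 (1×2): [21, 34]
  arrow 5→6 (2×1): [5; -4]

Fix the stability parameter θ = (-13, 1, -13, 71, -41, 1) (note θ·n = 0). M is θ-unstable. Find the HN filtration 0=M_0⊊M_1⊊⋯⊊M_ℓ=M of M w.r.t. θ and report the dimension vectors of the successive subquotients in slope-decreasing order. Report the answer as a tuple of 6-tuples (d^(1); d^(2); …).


Interval decomposition of M: I[1,1]^3, I[1,6], I[3,3]^2, I[3,4], I[6,6].
HN type (ℓ=5): μ^(1)=71; μ^(2)=31/3; μ^(3)=1; μ^(4)=-6; μ^(5)=-13

((0, 0, 0, 1, 0, 0); (0, 0, 0, 1, 1, 1); (0, 0, 0, 0, 0, 1); (0, 1, 1, 0, 0, 0); (4, 0, 3, 0, 0, 0))


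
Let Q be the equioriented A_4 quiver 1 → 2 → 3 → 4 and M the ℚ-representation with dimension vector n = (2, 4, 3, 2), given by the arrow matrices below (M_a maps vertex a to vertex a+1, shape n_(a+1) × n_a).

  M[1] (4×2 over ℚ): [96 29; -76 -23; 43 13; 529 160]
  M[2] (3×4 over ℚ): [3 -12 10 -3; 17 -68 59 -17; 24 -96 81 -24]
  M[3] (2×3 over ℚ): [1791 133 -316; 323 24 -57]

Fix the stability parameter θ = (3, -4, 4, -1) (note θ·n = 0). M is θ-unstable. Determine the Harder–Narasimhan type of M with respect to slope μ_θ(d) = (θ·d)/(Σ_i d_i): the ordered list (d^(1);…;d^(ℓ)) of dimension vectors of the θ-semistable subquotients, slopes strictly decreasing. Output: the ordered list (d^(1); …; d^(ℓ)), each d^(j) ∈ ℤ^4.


Interval decomposition of M: I[1,2], I[1,4], I[2,2], I[2,4], I[3,3].
HN type (ℓ=4): μ^(1)=4; μ^(2)=3/2; μ^(3)=-1/2; μ^(4)=-4

((0, 0, 1, 0); (0, 0, 2, 2); (2, 2, 0, 0); (0, 2, 0, 0))


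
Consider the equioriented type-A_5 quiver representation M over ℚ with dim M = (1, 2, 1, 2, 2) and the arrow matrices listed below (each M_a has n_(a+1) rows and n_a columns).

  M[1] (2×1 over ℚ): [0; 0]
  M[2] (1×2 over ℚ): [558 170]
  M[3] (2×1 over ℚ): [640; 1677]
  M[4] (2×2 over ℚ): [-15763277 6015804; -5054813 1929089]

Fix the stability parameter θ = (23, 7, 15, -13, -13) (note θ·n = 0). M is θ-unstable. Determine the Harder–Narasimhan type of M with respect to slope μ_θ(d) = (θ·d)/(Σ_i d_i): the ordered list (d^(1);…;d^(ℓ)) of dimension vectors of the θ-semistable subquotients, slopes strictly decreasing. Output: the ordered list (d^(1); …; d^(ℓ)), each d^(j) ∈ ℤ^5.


Interval decomposition of M: I[1,1], I[2,2], I[2,5], I[4,5].
HN type (ℓ=4): μ^(1)=23; μ^(2)=7; μ^(3)=-1; μ^(4)=-13

((1, 0, 0, 0, 0); (0, 1, 0, 0, 0); (0, 1, 1, 1, 1); (0, 0, 0, 1, 1))


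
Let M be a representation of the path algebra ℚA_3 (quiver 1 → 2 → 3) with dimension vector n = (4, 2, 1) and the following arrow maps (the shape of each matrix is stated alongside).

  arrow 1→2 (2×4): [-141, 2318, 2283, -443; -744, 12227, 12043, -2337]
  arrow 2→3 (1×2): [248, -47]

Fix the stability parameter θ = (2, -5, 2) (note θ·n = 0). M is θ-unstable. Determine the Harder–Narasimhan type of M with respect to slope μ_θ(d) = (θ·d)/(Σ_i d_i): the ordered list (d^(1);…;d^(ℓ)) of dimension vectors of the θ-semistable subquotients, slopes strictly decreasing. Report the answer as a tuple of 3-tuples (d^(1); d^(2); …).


Interval decomposition of M: I[1,1]^2, I[1,2], I[1,3].
HN type (ℓ=2): μ^(1)=2; μ^(2)=-3/2

((2, 0, 1); (2, 2, 0))


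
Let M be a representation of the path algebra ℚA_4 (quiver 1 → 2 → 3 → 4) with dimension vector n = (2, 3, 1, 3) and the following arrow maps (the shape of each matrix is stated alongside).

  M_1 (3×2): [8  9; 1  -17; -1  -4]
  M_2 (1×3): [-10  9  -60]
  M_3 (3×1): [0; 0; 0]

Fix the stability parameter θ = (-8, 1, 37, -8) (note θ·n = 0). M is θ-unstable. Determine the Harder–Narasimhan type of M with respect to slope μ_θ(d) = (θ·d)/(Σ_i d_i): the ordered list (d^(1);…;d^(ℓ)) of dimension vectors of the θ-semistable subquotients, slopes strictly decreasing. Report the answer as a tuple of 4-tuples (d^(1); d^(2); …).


Barcode: M ≅ I[1,2], I[1,3], I[2,2], I[4,4]^3. HN layers by μ_θ (3 steps, strictly decreasing):
  μ^(1)=37; μ^(2)=1; μ^(3)=-8

((0, 0, 1, 0); (0, 3, 0, 0); (2, 0, 0, 3))


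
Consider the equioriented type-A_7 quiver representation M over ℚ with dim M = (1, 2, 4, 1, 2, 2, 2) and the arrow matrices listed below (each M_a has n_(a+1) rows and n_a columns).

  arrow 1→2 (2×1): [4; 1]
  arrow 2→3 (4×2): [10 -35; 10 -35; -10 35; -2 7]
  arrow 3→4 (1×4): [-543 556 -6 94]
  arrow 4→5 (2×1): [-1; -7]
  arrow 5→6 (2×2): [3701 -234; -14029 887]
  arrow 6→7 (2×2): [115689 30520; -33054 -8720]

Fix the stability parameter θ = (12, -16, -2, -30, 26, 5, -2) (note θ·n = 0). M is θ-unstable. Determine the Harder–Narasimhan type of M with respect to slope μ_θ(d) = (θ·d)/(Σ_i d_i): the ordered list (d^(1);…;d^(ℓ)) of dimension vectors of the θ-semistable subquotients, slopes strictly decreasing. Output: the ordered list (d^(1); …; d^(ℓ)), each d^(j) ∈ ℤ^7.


Barcode: M ≅ I[1,7], I[2,2], I[3,3]^3, I[5,6], I[7,7]. HN layers by μ_θ (5 steps, strictly decreasing):
  μ^(1)=31/2; μ^(2)=29/3; μ^(3)=-2; μ^(4)=-9; μ^(5)=-16

((0, 0, 0, 0, 1, 1, 0); (0, 0, 0, 0, 1, 1, 1); (0, 0, 3, 0, 0, 0, 1); (1, 1, 1, 1, 0, 0, 0); (0, 1, 0, 0, 0, 0, 0))


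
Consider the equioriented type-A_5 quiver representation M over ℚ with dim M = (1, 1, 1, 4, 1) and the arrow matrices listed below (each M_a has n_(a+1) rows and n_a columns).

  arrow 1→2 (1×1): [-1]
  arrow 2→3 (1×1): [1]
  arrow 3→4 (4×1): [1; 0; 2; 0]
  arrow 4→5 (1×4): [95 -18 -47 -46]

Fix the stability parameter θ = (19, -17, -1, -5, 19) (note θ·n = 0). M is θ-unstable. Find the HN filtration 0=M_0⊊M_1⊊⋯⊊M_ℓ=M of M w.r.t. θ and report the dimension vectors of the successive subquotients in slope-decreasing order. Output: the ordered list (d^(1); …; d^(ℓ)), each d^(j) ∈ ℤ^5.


Interval decomposition of M: I[1,5], I[4,4]^3.
HN type (ℓ=3): μ^(1)=19; μ^(2)=-1; μ^(3)=-5

((0, 0, 0, 0, 1); (1, 1, 1, 1, 0); (0, 0, 0, 3, 0))


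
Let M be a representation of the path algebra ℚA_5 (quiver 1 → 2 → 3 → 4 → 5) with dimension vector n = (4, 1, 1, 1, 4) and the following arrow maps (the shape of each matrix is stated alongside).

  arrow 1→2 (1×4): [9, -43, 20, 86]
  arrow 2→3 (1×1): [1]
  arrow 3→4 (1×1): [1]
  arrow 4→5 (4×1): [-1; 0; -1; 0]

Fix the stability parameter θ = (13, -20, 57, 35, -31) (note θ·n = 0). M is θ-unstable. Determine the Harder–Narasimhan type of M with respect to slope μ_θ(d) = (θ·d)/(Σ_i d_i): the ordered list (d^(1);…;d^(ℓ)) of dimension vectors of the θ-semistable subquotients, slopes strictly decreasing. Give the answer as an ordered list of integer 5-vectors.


Interval decomposition of M: I[1,1]^3, I[1,5], I[5,5]^3.
HN type (ℓ=4): μ^(1)=61/3; μ^(2)=13; μ^(3)=-7/2; μ^(4)=-31

((0, 0, 1, 1, 1); (3, 0, 0, 0, 0); (1, 1, 0, 0, 0); (0, 0, 0, 0, 3))


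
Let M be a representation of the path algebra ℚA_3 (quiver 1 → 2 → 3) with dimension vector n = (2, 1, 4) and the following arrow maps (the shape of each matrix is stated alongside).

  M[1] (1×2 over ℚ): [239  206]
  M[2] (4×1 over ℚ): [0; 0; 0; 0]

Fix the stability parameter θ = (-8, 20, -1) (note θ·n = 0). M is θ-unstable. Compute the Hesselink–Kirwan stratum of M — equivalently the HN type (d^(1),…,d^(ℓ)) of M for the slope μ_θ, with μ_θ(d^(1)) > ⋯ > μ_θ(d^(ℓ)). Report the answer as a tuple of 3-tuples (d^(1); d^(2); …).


Via rank(M_{q-1}∘⋯∘M_p): M ≅ I[1,1], I[1,2], I[3,3]^4.
μ_θ-semistable layers: μ^(1)=20; μ^(2)=-1; μ^(3)=-8

((0, 1, 0); (0, 0, 4); (2, 0, 0))


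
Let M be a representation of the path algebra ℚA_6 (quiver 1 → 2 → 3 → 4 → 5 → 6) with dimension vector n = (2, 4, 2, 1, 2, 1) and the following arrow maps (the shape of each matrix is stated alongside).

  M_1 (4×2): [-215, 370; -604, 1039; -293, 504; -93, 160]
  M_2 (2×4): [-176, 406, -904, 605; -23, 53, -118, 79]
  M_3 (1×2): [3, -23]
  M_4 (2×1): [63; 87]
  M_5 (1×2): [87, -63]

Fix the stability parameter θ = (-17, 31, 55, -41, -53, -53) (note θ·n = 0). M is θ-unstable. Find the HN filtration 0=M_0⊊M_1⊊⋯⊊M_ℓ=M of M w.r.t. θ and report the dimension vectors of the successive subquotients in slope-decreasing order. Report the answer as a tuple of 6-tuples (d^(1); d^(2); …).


Interval decomposition of M: I[1,3], I[1,5], I[2,2]^2, I[5,6].
HN type (ℓ=5): μ^(1)=55; μ^(2)=31; μ^(3)=-2; μ^(4)=-17; μ^(5)=-53

((0, 0, 1, 0, 0, 0); (0, 3, 0, 0, 0, 0); (0, 1, 1, 1, 1, 0); (2, 0, 0, 0, 0, 0); (0, 0, 0, 0, 1, 1))


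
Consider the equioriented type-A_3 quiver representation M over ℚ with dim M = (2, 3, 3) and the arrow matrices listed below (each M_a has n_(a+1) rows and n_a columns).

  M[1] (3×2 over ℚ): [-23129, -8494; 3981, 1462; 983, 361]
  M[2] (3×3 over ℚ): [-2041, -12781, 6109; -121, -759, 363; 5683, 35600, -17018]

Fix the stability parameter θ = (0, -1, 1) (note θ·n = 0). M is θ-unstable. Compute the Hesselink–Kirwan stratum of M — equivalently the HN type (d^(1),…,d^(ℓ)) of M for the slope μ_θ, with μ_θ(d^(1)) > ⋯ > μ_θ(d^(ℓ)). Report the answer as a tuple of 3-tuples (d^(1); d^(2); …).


Via rank(M_{q-1}∘⋯∘M_p): M ≅ I[1,3]^2, I[2,2], I[3,3].
μ_θ-semistable layers: μ^(1)=1; μ^(2)=-1/2; μ^(3)=-1

((0, 0, 3); (2, 2, 0); (0, 1, 0))


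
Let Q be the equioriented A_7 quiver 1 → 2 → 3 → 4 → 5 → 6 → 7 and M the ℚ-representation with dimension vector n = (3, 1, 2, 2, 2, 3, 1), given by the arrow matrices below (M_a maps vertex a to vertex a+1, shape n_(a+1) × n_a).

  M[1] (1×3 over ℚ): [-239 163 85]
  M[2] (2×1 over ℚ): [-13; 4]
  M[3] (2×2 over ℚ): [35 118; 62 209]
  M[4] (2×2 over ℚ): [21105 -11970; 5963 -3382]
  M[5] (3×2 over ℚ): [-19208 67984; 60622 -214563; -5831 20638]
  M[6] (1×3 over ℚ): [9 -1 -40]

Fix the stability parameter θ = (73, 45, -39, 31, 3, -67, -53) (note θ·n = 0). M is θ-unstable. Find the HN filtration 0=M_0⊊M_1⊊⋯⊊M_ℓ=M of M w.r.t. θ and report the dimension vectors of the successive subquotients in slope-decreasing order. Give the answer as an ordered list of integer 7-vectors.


Interval decomposition of M: I[1,1]^2, I[1,7], I[3,4], I[5,6], I[6,6].
HN type (ℓ=6): μ^(1)=73; μ^(2)=31; μ^(3)=-1; μ^(4)=-32; μ^(5)=-39; μ^(6)=-67

((2, 0, 0, 0, 0, 0, 0); (0, 0, 0, 1, 0, 0, 0); (1, 1, 1, 1, 1, 1, 1); (0, 0, 0, 0, 1, 1, 0); (0, 0, 1, 0, 0, 0, 0); (0, 0, 0, 0, 0, 1, 0))
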